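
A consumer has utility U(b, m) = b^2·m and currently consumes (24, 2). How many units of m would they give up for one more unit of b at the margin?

MU_b = 2·b·m and MU_m = b^2.
MRS = MU_b/MU_m = (2/1)·m/b.
At (24, 2): MRS = 1/6.
That is, one extra unit of b is worth 1/6 units of m at the margin.

MRS = 1/6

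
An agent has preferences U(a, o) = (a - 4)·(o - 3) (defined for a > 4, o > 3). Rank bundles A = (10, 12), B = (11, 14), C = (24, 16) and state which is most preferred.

Bundle C

Evaluate utility at each bundle:
U(A) = 54.
U(B) = 77.
U(C) = 260.
Highest utility is C, so C ≻ B ≻ A.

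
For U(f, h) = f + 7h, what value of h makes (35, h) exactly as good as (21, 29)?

h = 27

U(21, 29) = 224.
Set U(35, h) = 224 and solve.
35 + 7h = 224 ⇒ 7h = 189 ⇒ h = 27.
Check: U(35, 27) = 224.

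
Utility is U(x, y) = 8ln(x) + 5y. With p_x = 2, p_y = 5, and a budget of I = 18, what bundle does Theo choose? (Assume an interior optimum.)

x* = 4, y* = 2

MU_x = 8/x, MU_y = 5.
MRS = 8/x ÷ 5.
Tangency: set MRS = p_x/p_y = 2/5 = 0.4.
MRS depends only on x: 1.6/x = 0.4 ⇒ x* = 1.6/0.4 = 4.
From the budget, 5·y = 18 − 2·4 = 10, so y* = 2.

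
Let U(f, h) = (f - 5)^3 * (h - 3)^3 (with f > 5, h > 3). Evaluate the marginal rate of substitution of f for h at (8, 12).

MU_f = 3·(f−5)^2·(h−3)^3, MU_h = 3·(f−5)^3·(h−3)^2.
MRS = (h−3)/(f−5).
At (8, 12): MRS = 3.
So at (8, 12) the consumer would give up 3 units of h for one more unit of f.

MRS = 3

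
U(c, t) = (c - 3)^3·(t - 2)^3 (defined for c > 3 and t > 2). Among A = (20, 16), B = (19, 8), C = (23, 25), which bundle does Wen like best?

Evaluate utility at each bundle:
U(A) = 13481272.
U(B) = 884736.
U(C) = 97336000.
Highest utility is C, so C ≻ A ≻ B.

Bundle C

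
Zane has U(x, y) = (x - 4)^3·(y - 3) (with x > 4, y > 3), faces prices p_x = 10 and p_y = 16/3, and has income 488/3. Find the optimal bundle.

MU_x = 3·(x−4)^2·(y−3), MU_y = (x−4)^3.
MRS = (3/1)·(y−3)/(x−4).
Tangency: set MRS = p_x/p_y = 10/(16/3) = 1.875.
So (3/1)·(y − 3)/(x − 4) = 1.875, i.e. (y − 3) = 0.625·(x − 4).
Rewrite the budget in excess-of-subsistence terms: 10·(x − 4) + (16/3)·(y − 3) = 488/3 − 10·4 − (16/3)·3 = 320/3.
Substituting, (40/3)·(x − 4) = 320/3, so x − 4 = 8 and x* = 12.
Then y − 3 = 0.625·8 = 5, so y* = 8.

x* = 12, y* = 8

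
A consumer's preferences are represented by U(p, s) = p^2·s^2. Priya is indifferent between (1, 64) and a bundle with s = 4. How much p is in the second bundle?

p = 16

U(1, 64) = 4096.
Set U(p, 4) = 4096 and solve.
With s = 4: 4^2 = 16, so p^2 = 4096/16 = 256; taking the square root, p = 16.
Check: U(16, 4) = 4096.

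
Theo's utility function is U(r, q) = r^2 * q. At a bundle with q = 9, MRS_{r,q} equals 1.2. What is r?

r = 15

MU_r = 2·r·q and MU_q = r^2.
MRS = MU_r/MU_q = (2/1)·q/r.
Substitute q = 9: MRS = 18/r. Setting 18/r = 1.2 gives r = 18/1.2 = 15.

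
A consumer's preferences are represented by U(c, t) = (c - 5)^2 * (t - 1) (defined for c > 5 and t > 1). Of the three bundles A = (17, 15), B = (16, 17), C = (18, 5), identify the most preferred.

Bundle A

Evaluate utility at each bundle:
U(A) = 2016.
U(B) = 1936.
U(C) = 676.
Highest utility is A, so A ≻ B ≻ C.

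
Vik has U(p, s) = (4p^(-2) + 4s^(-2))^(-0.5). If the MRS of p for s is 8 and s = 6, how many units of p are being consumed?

p = 3

For CES with ρ = -2, MRS = (s/p)^3.
Setting (6/p)^3 = 8 gives 6/p = 2 and p = 3.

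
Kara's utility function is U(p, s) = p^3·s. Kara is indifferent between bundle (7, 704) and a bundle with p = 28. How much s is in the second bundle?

s = 11

U(7, 704) = 241472.
Set U(28, s) = 241472 and solve.
With p = 28: 28^3 = 21952, so s = 241472/21952 = 11.
Check: U(28, 11) = 241472.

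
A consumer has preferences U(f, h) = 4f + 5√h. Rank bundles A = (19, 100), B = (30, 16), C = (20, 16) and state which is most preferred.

Evaluate utility at each bundle:
U(A) = 126.000.
U(B) = 140.000.
U(C) = 100.000.
Highest utility is B, so B ≻ A ≻ C.

Bundle B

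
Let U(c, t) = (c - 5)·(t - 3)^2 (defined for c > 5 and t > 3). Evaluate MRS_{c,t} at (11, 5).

MRS = 1/6

MU_c = (t−3)^2, MU_t = 2·(c−5)·(t−3).
MRS = (1/2)·(t−3)/(c−5).
At (11, 5): MRS = 1/6.
That is, one extra unit of c is worth 1/6 units of t at the margin.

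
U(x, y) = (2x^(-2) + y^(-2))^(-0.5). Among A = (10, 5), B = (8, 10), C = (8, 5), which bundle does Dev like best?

Bundle B

Evaluate utility at each bundle:
U(A) = 4.082.
U(B) = 4.924.
U(C) = 3.746.
Highest utility is B, so B ≻ A ≻ C.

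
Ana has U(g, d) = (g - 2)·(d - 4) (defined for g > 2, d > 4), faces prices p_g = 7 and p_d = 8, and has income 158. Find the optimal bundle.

g* = 10, d* = 11

MU_g = (d−4), MU_d = (g−2).
MRS = (d−4)/(g−2).
Tangency: set MRS = p_g/p_d = 7/8 = 0.875.
So (d − 4)/(g − 2) = 0.875, i.e. (d − 4) = 0.875·(g − 2).
Rewrite the budget in excess-of-subsistence terms: 7·(g − 2) + 8·(d − 4) = 158 − 7·2 − 8·4 = 112.
Substituting, 14·(g − 2) = 112, so g − 2 = 8 and g* = 10.
Then d − 4 = 0.875·8 = 7, so d* = 11.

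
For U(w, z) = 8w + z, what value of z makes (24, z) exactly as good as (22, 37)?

U(22, 37) = 213.
Set U(24, z) = 213 and solve.
8·24 + z = 213 ⇒ z = 21 ⇒ z = 21.
Check: U(24, 21) = 213.

z = 21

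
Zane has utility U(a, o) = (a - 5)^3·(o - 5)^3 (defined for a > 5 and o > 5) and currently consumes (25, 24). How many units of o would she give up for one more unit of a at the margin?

MU_a = 3·(a−5)^2·(o−5)^3, MU_o = 3·(a−5)^3·(o−5)^2.
MRS = (o−5)/(a−5).
At (25, 24): MRS = 0.95.
The indifference curve has slope −0.95 at this bundle.

MRS = 0.95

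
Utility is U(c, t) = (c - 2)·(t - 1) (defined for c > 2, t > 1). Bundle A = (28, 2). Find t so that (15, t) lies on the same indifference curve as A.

U(28, 2) = 26.
Set U(15, t) = 26 and solve.
With c = 15: (15 − 2) = 13, so (t − 1) = 26/13 = 2.
So t = 1 + 2 = 3.
Check: U(15, 3) = 26.

t = 3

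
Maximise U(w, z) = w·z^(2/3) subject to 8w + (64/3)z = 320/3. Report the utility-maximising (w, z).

MU_w = z^(2/3) and MU_z = 2/3·w·z^(-1/3).
MRS = MU_w/MU_z = (1.5)·z/w.
Tangency: set MRS = p_w/p_z = 8/(64/3) = 0.375.
So (1.5)·z/w = 0.375, i.e. z = 0.25·w.
Substitute into the budget 8·w + (64/3)·z = 320/3: (40/3)·w = 320/3, so w* = 8.
Then z* = 0.25·8 = 2.

w* = 8, z* = 2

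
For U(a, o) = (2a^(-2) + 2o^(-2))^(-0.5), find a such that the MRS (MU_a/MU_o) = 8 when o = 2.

For CES with ρ = -2, MRS = (o/a)^3.
Setting (2/a)^3 = 8 gives 2/a = 2 and a = 1.

a = 1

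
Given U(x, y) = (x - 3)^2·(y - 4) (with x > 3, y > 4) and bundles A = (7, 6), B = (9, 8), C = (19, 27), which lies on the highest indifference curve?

Bundle C

Evaluate utility at each bundle:
U(A) = 32.
U(B) = 144.
U(C) = 5888.
Highest utility is C, so C ≻ B ≻ A.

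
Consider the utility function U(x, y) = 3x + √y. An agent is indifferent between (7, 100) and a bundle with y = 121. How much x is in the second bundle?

x = 20/3

U(7, 100) = 31.
Set U(x, 121) = 31 and solve.
With y = 121: √121 = 11, so 3x = 31 − 11 = 20 and x = 20/3.
Check: U(20/3, 121) = 31.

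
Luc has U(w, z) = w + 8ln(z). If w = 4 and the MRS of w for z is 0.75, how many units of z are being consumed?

MU_w = 1, MU_z = 8/z.
MRS = 1 ÷ (8/z).
MRS depends only on z: 0.125·z = 0.75 ⇒ z = 0.75/0.125 = 6.

z = 6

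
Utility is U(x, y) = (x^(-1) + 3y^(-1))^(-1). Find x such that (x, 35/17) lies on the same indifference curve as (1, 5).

U depends on (x, y) only through S = x^(-1) + 3y^(-1), so equal utility means equal S. At (1, 5): S = 1.6.
With y = 35/17: 3·(35/17)^(-1) = 51/35, so x^(-1) = 1.6 − 51/35 = 1/7.
Hence x = 1/(1/7) = 7.
Check: U(7, 35/17) = 0.625.

x = 7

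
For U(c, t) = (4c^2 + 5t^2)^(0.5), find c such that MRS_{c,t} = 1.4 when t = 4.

For CES with ρ = 2, MRS = (4/5)·(t/c)^(-1).
Setting (4/5)·(4/c)^(-1) = 1.4 gives (4/c)^(-1) = 1.75, so 4/c = 4/7 and c = 7.

c = 7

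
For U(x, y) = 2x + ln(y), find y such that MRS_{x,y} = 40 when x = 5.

y = 20

MU_x = 2, MU_y = 1/y.
MRS = 2 ÷ (1/y).
MRS depends only on y: 2·y = 40 ⇒ y = 40/2 = 20.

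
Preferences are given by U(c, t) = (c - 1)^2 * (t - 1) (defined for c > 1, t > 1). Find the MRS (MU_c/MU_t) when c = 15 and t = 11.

MU_c = 2·(c−1)·(t−1), MU_t = (c−1)^2.
MRS = (2/1)·(t−1)/(c−1).
At (15, 11): MRS = 10/7.
That is, one extra unit of c is worth 10/7 units of t at the margin.

MRS = 10/7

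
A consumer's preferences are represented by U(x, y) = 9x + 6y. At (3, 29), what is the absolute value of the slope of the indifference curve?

MU_x = 9, MU_y = 6, so MRS = 9/6 = 1.5 at every bundle.
At (3, 29): MRS = 1.5.
The indifference curve has slope −1.5 at this bundle.

MRS = 1.5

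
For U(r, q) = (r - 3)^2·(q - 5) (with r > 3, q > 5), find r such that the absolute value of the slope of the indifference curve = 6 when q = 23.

r = 9

MU_r = 2·(r−3)·(q−5), MU_q = (r−3)^2.
MRS = (2/1)·(q−5)/(r−3).
Substitute q = 23: MRS = 36/(r − 3). Setting this equal to 6 gives r − 3 = 36/6 = 6, so r = 9.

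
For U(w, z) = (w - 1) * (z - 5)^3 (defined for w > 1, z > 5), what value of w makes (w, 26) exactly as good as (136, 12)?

w = 6

U(136, 12) = 46305.
Set U(w, 26) = 46305 and solve.
With z = 26: (26 − 5)^3 = 9261, so (w − 1) = 46305/9261 = 5.
So w = 1 + 5 = 6.
Check: U(6, 26) = 46305.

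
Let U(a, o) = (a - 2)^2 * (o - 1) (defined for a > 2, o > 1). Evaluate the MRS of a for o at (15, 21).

MU_a = 2·(a−2)·(o−1), MU_o = (a−2)^2.
MRS = (2/1)·(o−1)/(a−2).
At (15, 21): MRS = 40/13.
That is, one extra unit of a is worth 40/13 units of o at the margin.

MRS = 40/13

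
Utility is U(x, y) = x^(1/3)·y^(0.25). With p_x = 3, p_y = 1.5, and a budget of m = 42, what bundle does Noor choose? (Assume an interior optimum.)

MU_x = 1/3·x^(-2/3)·y^(0.25) and MU_y = 0.25·x^(1/3)·y^(-0.75).
MRS = MU_x/MU_y = (4/3)·y/x.
Tangency: set MRS = p_x/p_y = 3/1.5 = 2.
So (4/3)·y/x = 2, i.e. y = 1.5·x.
Substitute into the budget 3·x + 1.5·y = 42: 5.25·x = 42, so x* = 8.
Then y* = 1.5·8 = 12.

x* = 8, y* = 12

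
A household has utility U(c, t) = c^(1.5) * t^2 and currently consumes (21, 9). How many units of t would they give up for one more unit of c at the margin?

MRS = 9/28

MU_c = 1.5·√c·t^2 and MU_t = 2·c^(1.5)·t.
MRS = MU_c/MU_t = (0.75)·t/c.
At (21, 9): MRS = 9/28.
That is, one extra unit of c is worth 9/28 units of t at the margin.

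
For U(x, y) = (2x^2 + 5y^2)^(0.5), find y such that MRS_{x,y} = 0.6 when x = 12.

y = 8

For CES with ρ = 2, MRS = (2/5)·(y/x)^(-1).
Setting (2/5)·(y/12)^(-1) = 0.6 gives (y/12)^(-1) = 1.5, so y/12 = 2/3 and y = 8.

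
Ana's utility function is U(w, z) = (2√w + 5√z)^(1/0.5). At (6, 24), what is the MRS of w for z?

For CES with ρ = 0.5, MRS = (2/5)·√(z/w).
At (6, 24): MRS = 0.8.
That is, one extra unit of w is worth 0.8 units of z at the margin.

MRS = 0.8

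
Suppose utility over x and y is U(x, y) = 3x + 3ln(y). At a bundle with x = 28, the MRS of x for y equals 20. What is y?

MU_x = 3, MU_y = 3/y.
MRS = 3 ÷ (3/y).
MRS depends only on y: y = 20 ⇒ y = 20.

y = 20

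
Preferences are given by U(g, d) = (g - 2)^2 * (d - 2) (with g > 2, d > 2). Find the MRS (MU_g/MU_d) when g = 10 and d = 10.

MU_g = 2·(g−2)·(d−2), MU_d = (g−2)^2.
MRS = (2/1)·(d−2)/(g−2).
At (10, 10): MRS = 2.
So at (10, 10) the consumer would give up 2 units of d for one more unit of g.

MRS = 2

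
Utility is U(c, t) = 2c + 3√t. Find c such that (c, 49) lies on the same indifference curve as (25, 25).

U(25, 25) = 65.
Set U(c, 49) = 65 and solve.
With t = 49: √49 = 7, so 2c = 65 − 3·7 = 44 and c = 22.
Check: U(22, 49) = 65.

c = 22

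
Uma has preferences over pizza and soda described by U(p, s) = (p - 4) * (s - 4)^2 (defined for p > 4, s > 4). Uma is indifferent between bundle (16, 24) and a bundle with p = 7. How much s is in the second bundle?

U(16, 24) = 4800.
Set U(7, s) = 4800 and solve.
With p = 7: (7 − 4) = 3, so (s − 4)^2 = 4800/3 = 1600.
Taking the square root (with s > 4): s − 4 = 40, so s = 44.
Check: U(7, 44) = 4800.

s = 44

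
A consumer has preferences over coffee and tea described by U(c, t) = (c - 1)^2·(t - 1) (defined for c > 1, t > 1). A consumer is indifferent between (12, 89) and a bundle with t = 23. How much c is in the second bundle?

U(12, 89) = 10648.
Set U(c, 23) = 10648 and solve.
With t = 23: (23 − 1) = 22, so (c − 1)^2 = 10648/22 = 484.
Taking the square root (with c > 1): c − 1 = 22, so c = 23.
Check: U(23, 23) = 10648.

c = 23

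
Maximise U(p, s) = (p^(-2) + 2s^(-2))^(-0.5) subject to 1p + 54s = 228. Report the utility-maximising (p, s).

p* = 12, s* = 4

For CES with ρ = -2, MRS = (1/2)·(s/p)^3.
Tangency: set MRS = p_p/p_s = 1/54.
So (s/p)^3 = 1/27; taking the cube root, s/p = 1/3, i.e. s = (1/3)·p.
Substitute into the budget 1·p + 54·s = 228: 19·p = 228, so p* = 12 and s* = (1/3)·12 = 4.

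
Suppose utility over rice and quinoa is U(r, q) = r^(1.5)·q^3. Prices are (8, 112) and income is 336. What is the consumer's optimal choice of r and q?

r* = 14, q* = 2

MU_r = 1.5·√r·q^3 and MU_q = 3·r^(1.5)·q^2.
MRS = MU_r/MU_q = (0.5)·q/r.
Tangency: set MRS = p_r/p_q = 8/112 = 1/14.
So (0.5)·q/r = 1/14, i.e. q = (1/7)·r.
Substitute into the budget 8·r + 112·q = 336: 24·r = 336, so r* = 14.
Then q* = (1/7)·14 = 2.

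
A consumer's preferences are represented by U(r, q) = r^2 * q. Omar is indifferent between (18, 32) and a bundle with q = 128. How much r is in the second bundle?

r = 9

U(18, 32) = 10368.
Set U(r, 128) = 10368 and solve.
With q = 128: r^2 = 10368/128 = 81; taking the square root, r = 9.
Check: U(9, 128) = 10368.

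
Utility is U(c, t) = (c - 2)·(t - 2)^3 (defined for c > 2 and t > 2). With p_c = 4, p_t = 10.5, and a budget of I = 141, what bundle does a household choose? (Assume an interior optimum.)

MU_c = (t−2)^3, MU_t = 3·(c−2)·(t−2)^2.
MRS = (1/3)·(t−2)/(c−2).
Tangency: set MRS = p_c/p_t = 4/10.5 = 8/21.
So (1/3)·(t − 2)/(c − 2) = 8/21, i.e. (t − 2) = (8/7)·(c − 2).
Rewrite the budget in excess-of-subsistence terms: 4·(c − 2) + 10.5·(t − 2) = 141 − 4·2 − 10.5·2 = 112.
Substituting, 16·(c − 2) = 112, so c − 2 = 7 and c* = 9.
Then t − 2 = (8/7)·7 = 8, so t* = 10.

c* = 9, t* = 10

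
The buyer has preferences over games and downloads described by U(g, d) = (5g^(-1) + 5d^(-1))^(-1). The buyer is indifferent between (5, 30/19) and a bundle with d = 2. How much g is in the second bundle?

g = 3

U depends on (g, d) only through S = 5g^(-1) + 5d^(-1), so equal utility means equal S. At (5, 30/19): S = 25/6.
With d = 2: 5·2^(-1) = 2.5, so 5g^(-1) = 25/6 − 2.5 = 5/3, i.e. g^(-1) = 1/3.
Hence g = 1/(1/3) = 3.
Check: U(3, 2) = 0.24.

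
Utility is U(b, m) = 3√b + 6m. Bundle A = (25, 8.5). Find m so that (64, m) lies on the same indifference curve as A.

m = 7

U(25, 8.5) = 66.
Set U(64, m) = 66 and solve.
With b = 64: √64 = 8, so 6m = 66 − 3·8 = 42 and m = 7.
Check: U(64, 7) = 66.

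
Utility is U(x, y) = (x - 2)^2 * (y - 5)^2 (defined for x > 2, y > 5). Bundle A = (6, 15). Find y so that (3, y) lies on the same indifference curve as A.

U(6, 15) = 1600.
Set U(3, y) = 1600 and solve.
With x = 3: (3 − 2)^2 = 1, so (y − 5)^2 = 1600/1 = 1600.
Taking the square root (with y > 5): y − 5 = 40, so y = 45.
Check: U(3, 45) = 1600.

y = 45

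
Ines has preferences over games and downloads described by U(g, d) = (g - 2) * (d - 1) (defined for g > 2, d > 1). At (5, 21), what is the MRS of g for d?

MU_g = (d−1), MU_d = (g−2).
MRS = (d−1)/(g−2).
At (5, 21): MRS = 20/3.
So at (5, 21) the consumer would give up 20/3 units of d for one more unit of g.

MRS = 20/3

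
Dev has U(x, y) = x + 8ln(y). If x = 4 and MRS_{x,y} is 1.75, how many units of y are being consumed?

y = 14

MU_x = 1, MU_y = 8/y.
MRS = 1 ÷ (8/y).
MRS depends only on y: 0.125·y = 1.75 ⇒ y = 1.75/0.125 = 14.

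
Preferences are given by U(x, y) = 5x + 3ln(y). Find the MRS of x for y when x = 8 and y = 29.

MU_x = 5, MU_y = 3/y.
MRS = 5 ÷ (3/y).
At (8, 29): MRS = 145/3.
The indifference curve has slope −145/3 at this bundle.

MRS = 145/3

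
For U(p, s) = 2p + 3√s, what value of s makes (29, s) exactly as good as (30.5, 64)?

s = 81

U(30.5, 64) = 85.
Set U(29, s) = 85 and solve.
With p = 29: 3√s = 85 − 2·29 = 27, so √s = 9 and s = 81.
Check: U(29, 81) = 85.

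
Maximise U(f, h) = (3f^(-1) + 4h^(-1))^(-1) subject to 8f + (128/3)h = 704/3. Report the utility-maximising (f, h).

f* = 8, h* = 4

For CES with ρ = -1, MRS = (3/4)·(h/f)^2.
Tangency: set MRS = p_f/p_h = 8/(128/3) = 3/16.
So (h/f)^2 = 0.25; taking the square root, h/f = 0.5, i.e. h = 0.5·f.
Substitute into the budget 8·f + (128/3)·h = 704/3: (88/3)·f = 704/3, so f* = 8 and h* = 0.5·8 = 4.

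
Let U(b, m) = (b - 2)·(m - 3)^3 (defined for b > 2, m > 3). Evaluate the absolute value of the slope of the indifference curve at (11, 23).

MU_b = (m−3)^3, MU_m = 3·(b−2)·(m−3)^2.
MRS = (1/3)·(m−3)/(b−2).
At (11, 23): MRS = 20/27.
The indifference curve has slope −20/27 at this bundle.

MRS = 20/27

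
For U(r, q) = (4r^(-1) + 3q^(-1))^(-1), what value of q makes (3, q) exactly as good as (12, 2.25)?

U depends on (r, q) only through S = 4r^(-1) + 3q^(-1), so equal utility means equal S. At (12, 2.25): S = 5/3.
With r = 3: 4·3^(-1) = 4/3, so 3q^(-1) = 5/3 − 4/3 = 1/3, i.e. q^(-1) = 1/9.
Hence q = 1/(1/9) = 9.
Check: U(3, 9) = 0.6.

q = 9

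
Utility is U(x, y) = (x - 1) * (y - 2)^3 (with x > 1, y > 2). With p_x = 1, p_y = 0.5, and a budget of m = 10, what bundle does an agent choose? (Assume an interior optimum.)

MU_x = (y−2)^3, MU_y = 3·(x−1)·(y−2)^2.
MRS = (1/3)·(y−2)/(x−1).
Tangency: set MRS = p_x/p_y = 1/0.5 = 2.
So (1/3)·(y − 2)/(x − 1) = 2, i.e. (y − 2) = 6·(x − 1).
Rewrite the budget in excess-of-subsistence terms: 1·(x − 1) + 0.5·(y − 2) = 10 − 1·1 − 0.5·2 = 8.
Substituting, 4·(x − 1) = 8, so x − 1 = 2 and x* = 3.
Then y − 2 = 6·2 = 12, so y* = 14.

x* = 3, y* = 14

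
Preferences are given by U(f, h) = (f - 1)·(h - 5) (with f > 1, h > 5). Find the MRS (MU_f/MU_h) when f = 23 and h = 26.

MU_f = (h−5), MU_h = (f−1).
MRS = (h−5)/(f−1).
At (23, 26): MRS = 21/22.
The indifference curve has slope −21/22 at this bundle.

MRS = 21/22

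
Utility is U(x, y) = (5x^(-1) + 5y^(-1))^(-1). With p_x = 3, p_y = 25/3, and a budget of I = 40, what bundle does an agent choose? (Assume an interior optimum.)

x* = 5, y* = 3

For CES with ρ = -1, MRS = (y/x)^2.
Tangency: set MRS = p_x/p_y = 3/(25/3) = 9/25.
So (y/x)^2 = 9/25; taking the square root, y/x = 0.6, i.e. y = 0.6·x.
Substitute into the budget 3·x + (25/3)·y = 40: 8·x = 40, so x* = 5 and y* = 0.6·5 = 3.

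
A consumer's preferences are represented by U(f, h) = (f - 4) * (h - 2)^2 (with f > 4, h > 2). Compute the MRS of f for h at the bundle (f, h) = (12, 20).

MRS = 1.125

MU_f = (h−2)^2, MU_h = 2·(f−4)·(h−2).
MRS = (1/2)·(h−2)/(f−4).
At (12, 20): MRS = 1.125.
That is, one extra unit of f is worth 1.125 units of h at the margin.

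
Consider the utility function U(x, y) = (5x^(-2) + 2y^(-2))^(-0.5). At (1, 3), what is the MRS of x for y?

For CES with ρ = -2, MRS = (5/2)·(y/x)^3.
At (1, 3): MRS = 67.5.
The indifference curve has slope −67.5 at this bundle.

MRS = 67.5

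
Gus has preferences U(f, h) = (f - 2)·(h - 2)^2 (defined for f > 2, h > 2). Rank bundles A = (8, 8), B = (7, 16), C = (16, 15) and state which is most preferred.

Bundle C

Evaluate utility at each bundle:
U(A) = 216.
U(B) = 980.
U(C) = 2366.
Highest utility is C, so C ≻ B ≻ A.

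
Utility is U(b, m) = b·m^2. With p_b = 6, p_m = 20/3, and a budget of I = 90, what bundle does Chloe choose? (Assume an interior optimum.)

b* = 5, m* = 9

MU_b = m^2 and MU_m = 2·b·m.
MRS = MU_b/MU_m = (1/2)·m/b.
Tangency: set MRS = p_b/p_m = 6/(20/3) = 0.9.
So (1/2)·m/b = 0.9, i.e. m = 1.8·b.
Substitute into the budget 6·b + (20/3)·m = 90: 18·b = 90, so b* = 5.
Then m* = 1.8·5 = 9.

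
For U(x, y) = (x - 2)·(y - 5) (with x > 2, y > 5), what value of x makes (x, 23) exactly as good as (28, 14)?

U(28, 14) = 234.
Set U(x, 23) = 234 and solve.
With y = 23: (23 − 5) = 18, so (x − 2) = 234/18 = 13.
So x = 2 + 13 = 15.
Check: U(15, 23) = 234.

x = 15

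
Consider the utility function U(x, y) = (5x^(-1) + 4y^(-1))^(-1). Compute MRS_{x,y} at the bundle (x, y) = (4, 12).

MRS = 11.25

For CES with ρ = -1, MRS = (5/4)·(y/x)^2.
At (4, 12): MRS = 11.25.
So at (4, 12) the consumer would give up 11.25 units of y for one more unit of x.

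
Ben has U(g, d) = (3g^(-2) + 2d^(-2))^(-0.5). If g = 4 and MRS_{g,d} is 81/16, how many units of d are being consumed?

d = 6

For CES with ρ = -2, MRS = (3/2)·(d/g)^3.
Setting (3/2)·(d/4)^3 = 81/16 gives (d/4)^3 = 3.375, so d/4 = 1.5 and d = 6.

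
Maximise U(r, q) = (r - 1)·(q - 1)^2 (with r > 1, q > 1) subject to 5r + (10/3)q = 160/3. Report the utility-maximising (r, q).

r* = 4, q* = 10

MU_r = (q−1)^2, MU_q = 2·(r−1)·(q−1).
MRS = (1/2)·(q−1)/(r−1).
Tangency: set MRS = p_r/p_q = 5/(10/3) = 1.5.
So (1/2)·(q − 1)/(r − 1) = 1.5, i.e. (q − 1) = 3·(r − 1).
Rewrite the budget in excess-of-subsistence terms: 5·(r − 1) + (10/3)·(q − 1) = 160/3 − 5·1 − (10/3)·1 = 45.
Substituting, 15·(r − 1) = 45, so r − 1 = 3 and r* = 4.
Then q − 1 = 3·3 = 9, so q* = 10.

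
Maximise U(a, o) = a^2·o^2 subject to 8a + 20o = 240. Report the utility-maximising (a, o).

a* = 15, o* = 6

MU_a = 2·a·o^2 and MU_o = 2·a^2·o.
MRS = MU_a/MU_o = o/a.
Tangency: set MRS = p_a/p_o = 8/20 = 0.4.
So o/a = 0.4, i.e. o = 0.4·a.
Substitute into the budget 8·a + 20·o = 240: 16·a = 240, so a* = 15.
Then o* = 0.4·15 = 6.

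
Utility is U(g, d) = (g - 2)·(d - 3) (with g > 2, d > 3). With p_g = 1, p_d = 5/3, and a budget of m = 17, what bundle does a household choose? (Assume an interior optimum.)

g* = 7, d* = 6

MU_g = (d−3), MU_d = (g−2).
MRS = (d−3)/(g−2).
Tangency: set MRS = p_g/p_d = 1/(5/3) = 0.6.
So (d − 3)/(g − 2) = 0.6, i.e. (d − 3) = 0.6·(g − 2).
Rewrite the budget in excess-of-subsistence terms: 1·(g − 2) + (5/3)·(d − 3) = 17 − 1·2 − (5/3)·3 = 10.
Substituting, 2·(g − 2) = 10, so g − 2 = 5 and g* = 7.
Then d − 3 = 0.6·5 = 3, so d* = 6.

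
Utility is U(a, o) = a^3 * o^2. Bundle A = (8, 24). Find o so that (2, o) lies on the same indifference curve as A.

o = 192

U(8, 24) = 294912.
Set U(2, o) = 294912 and solve.
With a = 2: 2^3 = 8, so o^2 = 294912/8 = 36864; taking the square root, o = 192.
Check: U(2, 192) = 294912.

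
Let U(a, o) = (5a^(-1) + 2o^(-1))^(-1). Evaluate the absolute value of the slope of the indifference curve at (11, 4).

MRS = 40/121

For CES with ρ = -1, MRS = (5/2)·(o/a)^2.
At (11, 4): MRS = 40/121.
The indifference curve has slope −40/121 at this bundle.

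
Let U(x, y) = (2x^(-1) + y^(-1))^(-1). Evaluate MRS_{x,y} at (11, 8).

For CES with ρ = -1, MRS = (2/1)·(y/x)^2.
At (11, 8): MRS = 128/121.
The indifference curve has slope −128/121 at this bundle.

MRS = 128/121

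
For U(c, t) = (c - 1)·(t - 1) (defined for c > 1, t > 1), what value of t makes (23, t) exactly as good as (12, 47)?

U(12, 47) = 506.
Set U(23, t) = 506 and solve.
With c = 23: (23 − 1) = 22, so (t − 1) = 506/22 = 23.
So t = 1 + 23 = 24.
Check: U(23, 24) = 506.

t = 24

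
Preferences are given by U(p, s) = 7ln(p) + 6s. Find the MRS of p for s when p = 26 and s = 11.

MU_p = 7/p, MU_s = 6.
MRS = 7/p ÷ 6.
At (26, 11): MRS = 7/156.
The indifference curve has slope −7/156 at this bundle.

MRS = 7/156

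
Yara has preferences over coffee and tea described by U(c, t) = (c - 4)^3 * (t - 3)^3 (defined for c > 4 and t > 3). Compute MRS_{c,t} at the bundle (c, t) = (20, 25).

MRS = 1.375

MU_c = 3·(c−4)^2·(t−3)^3, MU_t = 3·(c−4)^3·(t−3)^2.
MRS = (t−3)/(c−4).
At (20, 25): MRS = 1.375.
That is, one extra unit of c is worth 1.375 units of t at the margin.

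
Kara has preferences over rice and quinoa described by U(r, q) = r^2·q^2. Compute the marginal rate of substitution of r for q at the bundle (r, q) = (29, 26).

MU_r = 2·r·q^2 and MU_q = 2·r^2·q.
MRS = MU_r/MU_q = q/r.
At (29, 26): MRS = 26/29.
That is, one extra unit of r is worth 26/29 units of q at the margin.

MRS = 26/29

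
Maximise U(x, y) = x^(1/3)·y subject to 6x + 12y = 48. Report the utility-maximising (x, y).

MU_x = 1/3·x^(-2/3)·y and MU_y = x^(1/3).
MRS = MU_x/MU_y = (1/3)·y/x.
Tangency: set MRS = p_x/p_y = 6/12 = 0.5.
So (1/3)·y/x = 0.5, i.e. y = 1.5·x.
Substitute into the budget 6·x + 12·y = 48: 24·x = 48, so x* = 2.
Then y* = 1.5·2 = 3.

x* = 2, y* = 3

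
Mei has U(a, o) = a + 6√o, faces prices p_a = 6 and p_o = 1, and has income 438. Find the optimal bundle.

MU_a = 1, MU_o = 6/(2√o).
MRS = 1 ÷ (6/(2√o)).
Tangency: set MRS = p_a/p_o = 6/1 = 6.
MRS depends only on o: (1/3)·√o = 6 ⇒ √o = 6/(1/3) = 18 ⇒ o* = 324.
From the budget, 6·a = 438 − 1·324 = 114, so a* = 19.

a* = 19, o* = 324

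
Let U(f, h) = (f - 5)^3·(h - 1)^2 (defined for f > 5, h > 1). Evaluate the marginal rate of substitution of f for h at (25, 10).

MRS = 27/40

MU_f = 3·(f−5)^2·(h−1)^2, MU_h = 2·(f−5)^3·(h−1).
MRS = (3/2)·(h−1)/(f−5).
At (25, 10): MRS = 27/40.
The indifference curve has slope −27/40 at this bundle.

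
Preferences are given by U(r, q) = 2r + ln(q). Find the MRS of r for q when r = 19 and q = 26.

MU_r = 2, MU_q = 1/q.
MRS = 2 ÷ (1/q).
At (19, 26): MRS = 52.
The indifference curve has slope −52 at this bundle.

MRS = 52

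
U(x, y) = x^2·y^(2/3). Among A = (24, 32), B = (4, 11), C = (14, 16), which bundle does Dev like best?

Bundle A

Evaluate utility at each bundle:
U(A) = 5805.716.
U(B) = 79.137.
U(C) = 1244.522.
Highest utility is A, so A ≻ C ≻ B.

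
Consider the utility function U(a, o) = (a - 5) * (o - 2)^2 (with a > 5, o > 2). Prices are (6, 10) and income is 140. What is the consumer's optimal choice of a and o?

MU_a = (o−2)^2, MU_o = 2·(a−5)·(o−2).
MRS = (1/2)·(o−2)/(a−5).
Tangency: set MRS = p_a/p_o = 6/10 = 0.6.
So (1/2)·(o − 2)/(a − 5) = 0.6, i.e. (o − 2) = 1.2·(a − 5).
Rewrite the budget in excess-of-subsistence terms: 6·(a − 5) + 10·(o − 2) = 140 − 6·5 − 10·2 = 90.
Substituting, 18·(a − 5) = 90, so a − 5 = 5 and a* = 10.
Then o − 2 = 1.2·5 = 6, so o* = 8.

a* = 10, o* = 8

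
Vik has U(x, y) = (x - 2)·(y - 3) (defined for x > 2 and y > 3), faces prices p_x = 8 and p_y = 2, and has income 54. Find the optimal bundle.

MU_x = (y−3), MU_y = (x−2).
MRS = (y−3)/(x−2).
Tangency: set MRS = p_x/p_y = 8/2 = 4.
So (y − 3)/(x − 2) = 4, i.e. (y − 3) = 4·(x − 2).
Rewrite the budget in excess-of-subsistence terms: 8·(x − 2) + 2·(y − 3) = 54 − 8·2 − 2·3 = 32.
Substituting, 16·(x − 2) = 32, so x − 2 = 2 and x* = 4.
Then y − 3 = 4·2 = 8, so y* = 11.

x* = 4, y* = 11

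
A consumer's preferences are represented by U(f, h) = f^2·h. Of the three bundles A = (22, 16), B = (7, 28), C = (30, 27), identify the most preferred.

Evaluate utility at each bundle:
U(A) = 7744.
U(B) = 1372.
U(C) = 24300.
Highest utility is C, so C ≻ A ≻ B.

Bundle C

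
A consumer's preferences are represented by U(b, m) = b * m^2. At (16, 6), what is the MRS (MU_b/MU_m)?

MU_b = m^2 and MU_m = 2·b·m.
MRS = MU_b/MU_m = (1/2)·m/b.
At (16, 6): MRS = 3/16.
That is, one extra unit of b is worth 3/16 units of m at the margin.

MRS = 3/16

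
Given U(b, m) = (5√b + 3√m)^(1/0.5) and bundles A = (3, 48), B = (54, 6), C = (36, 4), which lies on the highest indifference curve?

Evaluate utility at each bundle:
U(A) = 867.000.
U(B) = 1944.000.
U(C) = 1296.000.
Highest utility is B, so B ≻ C ≻ A.

Bundle B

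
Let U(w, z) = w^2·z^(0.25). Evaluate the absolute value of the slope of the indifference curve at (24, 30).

MU_w = 2·w·z^(0.25) and MU_z = 0.25·w^2·z^(-0.75).
MRS = MU_w/MU_z = (8)·z/w.
At (24, 30): MRS = 10.
That is, one extra unit of w is worth 10 units of z at the margin.

MRS = 10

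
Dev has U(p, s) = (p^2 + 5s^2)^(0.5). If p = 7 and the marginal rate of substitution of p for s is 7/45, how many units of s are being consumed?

For CES with ρ = 2, MRS = (1/5)·(s/p)^(-1).
Setting (1/5)·(s/7)^(-1) = 7/45 gives (s/7)^(-1) = 7/9, so s/7 = 9/7 and s = 9.

s = 9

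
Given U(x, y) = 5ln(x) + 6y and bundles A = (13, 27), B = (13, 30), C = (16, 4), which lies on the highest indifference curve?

Bundle B

Evaluate utility at each bundle:
U(A) = 174.825.
U(B) = 192.825.
U(C) = 37.863.
Highest utility is B, so B ≻ A ≻ C.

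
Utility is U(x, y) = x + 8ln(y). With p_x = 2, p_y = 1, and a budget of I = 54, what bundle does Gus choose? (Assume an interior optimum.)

x* = 19, y* = 16

MU_x = 1, MU_y = 8/y.
MRS = 1 ÷ (8/y).
Tangency: set MRS = p_x/p_y = 2/1 = 2.
MRS depends only on y: 0.125·y = 2 ⇒ y* = 2/0.125 = 16.
From the budget, 2·x = 54 − 1·16 = 38, so x* = 19.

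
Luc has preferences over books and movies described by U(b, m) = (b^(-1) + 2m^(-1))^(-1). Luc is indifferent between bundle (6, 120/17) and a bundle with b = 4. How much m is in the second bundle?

m = 10

U depends on (b, m) only through S = b^(-1) + 2m^(-1), so equal utility means equal S. At (6, 120/17): S = 0.45.
With b = 4: 4^(-1) = 0.25, so 2m^(-1) = 0.45 − 0.25 = 0.2, i.e. m^(-1) = 0.1.
Hence m = 1/0.1 = 10.
Check: U(4, 10) = 2.2222.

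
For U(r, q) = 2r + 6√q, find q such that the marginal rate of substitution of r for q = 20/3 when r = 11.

MU_r = 2, MU_q = 6/(2√q).
MRS = 2 ÷ (6/(2√q)).
MRS depends only on q: (2/3)·√q = 20/3 ⇒ √q = (20/3)/(2/3) = 10 ⇒ q = 100.

q = 100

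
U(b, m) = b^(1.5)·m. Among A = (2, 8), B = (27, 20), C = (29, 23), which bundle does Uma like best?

Bundle C

Evaluate utility at each bundle:
U(A) = 22.627.
U(B) = 2805.922.
U(C) = 3591.905.
Highest utility is C, so C ≻ B ≻ A.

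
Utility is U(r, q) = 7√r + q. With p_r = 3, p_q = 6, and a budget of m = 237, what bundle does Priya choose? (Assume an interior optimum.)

r* = 49, q* = 15

MU_r = 7/(2√r), MU_q = 1.
MRS = 7/(2√r) ÷ 1.
Tangency: set MRS = p_r/p_q = 3/6 = 0.5.
MRS depends only on r: 3.5/√r = 0.5 ⇒ √r = 3.5/0.5 = 7 ⇒ r* = 49.
From the budget, 6·q = 237 − 3·49 = 90, so q* = 15.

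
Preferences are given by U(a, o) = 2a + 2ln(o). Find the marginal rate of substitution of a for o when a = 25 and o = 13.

MRS = 13

MU_a = 2, MU_o = 2/o.
MRS = 2 ÷ (2/o).
At (25, 13): MRS = 13.
So at (25, 13) the consumer would give up 13 units of o for one more unit of a.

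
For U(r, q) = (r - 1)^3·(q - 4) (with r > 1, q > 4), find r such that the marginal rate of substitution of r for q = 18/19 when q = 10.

r = 20

MU_r = 3·(r−1)^2·(q−4), MU_q = (r−1)^3.
MRS = (3/1)·(q−4)/(r−1).
Substitute q = 10: MRS = 18/(r − 1). Setting this equal to 18/19 gives r − 1 = 18/(18/19) = 19, so r = 20.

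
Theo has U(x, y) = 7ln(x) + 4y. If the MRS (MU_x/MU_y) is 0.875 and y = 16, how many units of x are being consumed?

x = 2

MU_x = 7/x, MU_y = 4.
MRS = 7/x ÷ 4.
MRS depends only on x: 1.75/x = 0.875 ⇒ x = 1.75/0.875 = 2.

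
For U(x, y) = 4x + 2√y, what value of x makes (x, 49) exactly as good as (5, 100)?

x = 6.5

U(5, 100) = 40.
Set U(x, 49) = 40 and solve.
With y = 49: √49 = 7, so 4x = 40 − 2·7 = 26 and x = 6.5.
Check: U(6.5, 49) = 40.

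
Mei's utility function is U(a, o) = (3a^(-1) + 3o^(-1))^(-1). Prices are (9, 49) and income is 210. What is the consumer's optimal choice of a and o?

a* = 7, o* = 3

For CES with ρ = -1, MRS = (o/a)^2.
Tangency: set MRS = p_a/p_o = 9/49.
So (o/a)^2 = 9/49; taking the square root, o/a = 3/7, i.e. o = (3/7)·a.
Substitute into the budget 9·a + 49·o = 210: 30·a = 210, so a* = 7 and o* = (3/7)·7 = 3.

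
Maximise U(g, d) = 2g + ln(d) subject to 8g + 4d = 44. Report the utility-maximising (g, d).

g* = 5, d* = 1

MU_g = 2, MU_d = 1/d.
MRS = 2 ÷ (1/d).
Tangency: set MRS = p_g/p_d = 8/4 = 2.
MRS depends only on d: 2·d = 2 ⇒ d* = 2/2 = 1.
From the budget, 8·g = 44 − 4·1 = 40, so g* = 5.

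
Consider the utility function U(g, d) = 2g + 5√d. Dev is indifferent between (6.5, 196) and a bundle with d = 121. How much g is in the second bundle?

U(6.5, 196) = 83.
Set U(g, 121) = 83 and solve.
With d = 121: √121 = 11, so 2g = 83 − 5·11 = 28 and g = 14.
Check: U(14, 121) = 83.

g = 14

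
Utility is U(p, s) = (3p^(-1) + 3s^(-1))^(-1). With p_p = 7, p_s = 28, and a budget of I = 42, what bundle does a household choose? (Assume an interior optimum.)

For CES with ρ = -1, MRS = (s/p)^2.
Tangency: set MRS = p_p/p_s = 7/28 = 0.25.
So (s/p)^2 = 0.25; taking the square root, s/p = 0.5, i.e. s = 0.5·p.
Substitute into the budget 7·p + 28·s = 42: 21·p = 42, so p* = 2 and s* = 0.5·2 = 1.

p* = 2, s* = 1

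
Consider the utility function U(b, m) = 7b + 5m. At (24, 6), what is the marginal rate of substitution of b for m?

MU_b = 7, MU_m = 5, so MRS = 7/5 = 1.4 at every bundle.
At (24, 6): MRS = 1.4.
So at (24, 6) the consumer would give up 1.4 units of m for one more unit of b.

MRS = 1.4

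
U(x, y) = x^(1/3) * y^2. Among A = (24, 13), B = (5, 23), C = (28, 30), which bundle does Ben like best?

Bundle C

Evaluate utility at each bundle:
U(A) = 487.480.
U(B) = 904.577.
U(C) = 2732.930.
Highest utility is C, so C ≻ B ≻ A.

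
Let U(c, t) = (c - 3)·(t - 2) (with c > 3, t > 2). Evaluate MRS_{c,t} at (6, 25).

MU_c = (t−2), MU_t = (c−3).
MRS = (t−2)/(c−3).
At (6, 25): MRS = 23/3.
The indifference curve has slope −23/3 at this bundle.

MRS = 23/3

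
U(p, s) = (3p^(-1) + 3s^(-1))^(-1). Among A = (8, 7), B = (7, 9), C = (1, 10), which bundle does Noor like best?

Bundle B

Evaluate utility at each bundle:
U(A) = 1.244.
U(B) = 1.312.
U(C) = 0.303.
Highest utility is B, so B ≻ A ≻ C.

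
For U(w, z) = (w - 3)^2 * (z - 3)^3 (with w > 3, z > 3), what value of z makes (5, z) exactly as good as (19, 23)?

U(19, 23) = 2048000.
Set U(5, z) = 2048000 and solve.
With w = 5: (5 − 3)^2 = 4, so (z − 3)^3 = 2048000/4 = 512000.
Taking the cube root (with z > 3): z − 3 = 80, so z = 83.
Check: U(5, 83) = 2048000.

z = 83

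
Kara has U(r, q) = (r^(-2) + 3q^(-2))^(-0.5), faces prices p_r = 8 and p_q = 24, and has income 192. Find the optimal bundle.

For CES with ρ = -2, MRS = (1/3)·(q/r)^3.
Tangency: set MRS = p_r/p_q = 8/24 = 1/3.
So (q/r)^3 = 1; taking the cube root, q/r = 1, i.e. q = r.
Substitute into the budget 8·r + 24·q = 192: 32·r = 192, so r* = 6 and q* = 6.

r* = 6, q* = 6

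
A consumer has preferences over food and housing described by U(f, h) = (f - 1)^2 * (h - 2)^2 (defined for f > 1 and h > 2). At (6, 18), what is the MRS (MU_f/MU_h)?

MU_f = 2·(f−1)·(h−2)^2, MU_h = 2·(f−1)^2·(h−2).
MRS = (h−2)/(f−1).
At (6, 18): MRS = 3.2.
That is, one extra unit of f is worth 3.2 units of h at the margin.

MRS = 3.2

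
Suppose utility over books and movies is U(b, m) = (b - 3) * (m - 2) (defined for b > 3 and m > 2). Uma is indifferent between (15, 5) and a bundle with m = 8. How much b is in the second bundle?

b = 9

U(15, 5) = 36.
Set U(b, 8) = 36 and solve.
With m = 8: (8 − 2) = 6, so (b − 3) = 36/6 = 6.
So b = 3 + 6 = 9.
Check: U(9, 8) = 36.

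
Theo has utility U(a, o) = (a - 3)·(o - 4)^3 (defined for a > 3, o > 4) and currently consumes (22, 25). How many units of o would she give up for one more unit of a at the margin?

MU_a = (o−4)^3, MU_o = 3·(a−3)·(o−4)^2.
MRS = (1/3)·(o−4)/(a−3).
At (22, 25): MRS = 7/19.
That is, one extra unit of a is worth 7/19 units of o at the margin.

MRS = 7/19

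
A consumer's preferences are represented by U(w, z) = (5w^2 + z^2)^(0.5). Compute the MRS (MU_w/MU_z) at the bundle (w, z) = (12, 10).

For CES with ρ = 2, MRS = (5/1)·(z/w)^(-1).
At (12, 10): MRS = 6.
The indifference curve has slope −6 at this bundle.

MRS = 6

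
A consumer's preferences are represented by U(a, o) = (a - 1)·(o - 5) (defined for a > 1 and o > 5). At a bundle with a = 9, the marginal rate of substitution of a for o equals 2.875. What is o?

o = 28

MU_a = (o−5), MU_o = (a−1).
MRS = (o−5)/(a−1).
Substitute a = 9: MRS = (o − 5)/8. Setting this equal to 2.875 gives o − 5 = 2.875·8 = 23, so o = 28.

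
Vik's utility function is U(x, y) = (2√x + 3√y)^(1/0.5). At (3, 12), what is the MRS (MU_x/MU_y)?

For CES with ρ = 0.5, MRS = (2/3)·√(y/x).
At (3, 12): MRS = 4/3.
So at (3, 12) the consumer would give up 4/3 units of y for one more unit of x.

MRS = 4/3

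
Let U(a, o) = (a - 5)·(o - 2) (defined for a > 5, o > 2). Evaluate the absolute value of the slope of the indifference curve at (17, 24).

MRS = 11/6

MU_a = (o−2), MU_o = (a−5).
MRS = (o−2)/(a−5).
At (17, 24): MRS = 11/6.
The indifference curve has slope −11/6 at this bundle.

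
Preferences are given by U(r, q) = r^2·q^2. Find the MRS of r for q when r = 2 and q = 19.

MU_r = 2·r·q^2 and MU_q = 2·r^2·q.
MRS = MU_r/MU_q = q/r.
At (2, 19): MRS = 9.5.
So at (2, 19) the consumer would give up 9.5 units of q for one more unit of r.

MRS = 9.5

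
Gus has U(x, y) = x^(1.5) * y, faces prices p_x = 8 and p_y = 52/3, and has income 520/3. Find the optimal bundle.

MU_x = 1.5·√x·y and MU_y = x^(1.5).
MRS = MU_x/MU_y = (1.5)·y/x.
Tangency: set MRS = p_x/p_y = 8/(52/3) = 6/13.
So (1.5)·y/x = 6/13, i.e. y = (4/13)·x.
Substitute into the budget 8·x + (52/3)·y = 520/3: (40/3)·x = 520/3, so x* = 13.
Then y* = (4/13)·13 = 4.

x* = 13, y* = 4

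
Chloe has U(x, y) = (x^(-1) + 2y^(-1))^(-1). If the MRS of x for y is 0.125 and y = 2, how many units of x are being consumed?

x = 4

For CES with ρ = -1, MRS = (1/2)·(y/x)^2.
Setting (1/2)·(2/x)^2 = 0.125 gives (2/x)^2 = 0.25, so 2/x = 0.5 and x = 4.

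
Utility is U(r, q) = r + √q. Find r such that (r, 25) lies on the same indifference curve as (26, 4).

r = 23

U(26, 4) = 28.
Set U(r, 25) = 28 and solve.
With q = 25: √25 = 5, so r = 28 − 5 = 23.
Check: U(23, 25) = 28.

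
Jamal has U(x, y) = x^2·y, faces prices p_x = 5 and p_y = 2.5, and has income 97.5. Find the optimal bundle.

x* = 13, y* = 13

MU_x = 2·x·y and MU_y = x^2.
MRS = MU_x/MU_y = (2/1)·y/x.
Tangency: set MRS = p_x/p_y = 5/2.5 = 2.
So (2/1)·y/x = 2, i.e. y = x.
Substitute into the budget 5·x + 2.5·y = 97.5: 7.5·x = 97.5, so x* = 13.
Then y* = 13.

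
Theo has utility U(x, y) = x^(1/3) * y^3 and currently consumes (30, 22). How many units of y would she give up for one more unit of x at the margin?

MU_x = 1/3·x^(-2/3)·y^3 and MU_y = 3·x^(1/3)·y^2.
MRS = MU_x/MU_y = (1/9)·y/x.
At (30, 22): MRS = 11/135.
That is, one extra unit of x is worth 11/135 units of y at the margin.

MRS = 11/135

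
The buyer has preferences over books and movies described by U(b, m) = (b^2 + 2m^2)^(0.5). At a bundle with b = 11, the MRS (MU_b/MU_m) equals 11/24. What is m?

For CES with ρ = 2, MRS = (1/2)·(m/b)^(-1).
Setting (1/2)·(m/11)^(-1) = 11/24 gives (m/11)^(-1) = 11/12, so m/11 = 12/11 and m = 12.

m = 12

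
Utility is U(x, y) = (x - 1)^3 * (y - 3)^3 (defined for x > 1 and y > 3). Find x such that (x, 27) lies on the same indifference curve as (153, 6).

x = 20

U(153, 6) = 94818816.
Set U(x, 27) = 94818816 and solve.
With y = 27: (27 − 3)^3 = 13824, so (x − 1)^3 = 94818816/13824 = 6859.
Taking the cube root (with x > 1): x − 1 = 19, so x = 20.
Check: U(20, 27) = 94818816.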